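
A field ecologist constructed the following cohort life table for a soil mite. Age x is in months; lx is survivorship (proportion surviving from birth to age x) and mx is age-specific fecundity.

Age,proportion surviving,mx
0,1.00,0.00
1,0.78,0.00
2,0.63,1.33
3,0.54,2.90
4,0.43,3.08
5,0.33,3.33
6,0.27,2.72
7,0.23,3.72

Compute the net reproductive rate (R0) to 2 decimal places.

6.42

lx·mx by age: 0, 0, 0.8379, 1.566, 1.3244, 1.0989, 0.7344, 0.8556
R0 = Σ lx·mx = 6.4172 → 6.42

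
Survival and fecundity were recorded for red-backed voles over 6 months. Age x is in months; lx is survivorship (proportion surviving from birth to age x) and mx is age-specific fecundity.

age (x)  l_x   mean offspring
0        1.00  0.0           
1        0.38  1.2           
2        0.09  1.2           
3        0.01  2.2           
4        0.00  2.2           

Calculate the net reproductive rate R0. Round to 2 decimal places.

0.59

lx·mx by age: 0, 0.456, 0.108, 0.022, 0
R0 = Σ lx·mx = 0.586 → 0.59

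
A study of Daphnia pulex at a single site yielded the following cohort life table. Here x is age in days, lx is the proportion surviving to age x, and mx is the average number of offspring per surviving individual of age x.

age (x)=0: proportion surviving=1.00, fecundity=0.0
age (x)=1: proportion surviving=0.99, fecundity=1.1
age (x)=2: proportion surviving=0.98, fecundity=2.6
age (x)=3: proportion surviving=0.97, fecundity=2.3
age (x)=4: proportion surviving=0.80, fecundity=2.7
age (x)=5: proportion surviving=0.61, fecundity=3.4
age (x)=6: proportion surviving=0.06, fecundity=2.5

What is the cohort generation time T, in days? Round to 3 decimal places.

3.198

lx·mx: 0, 1.089, 2.548, 2.231, 2.16, 2.074, 0.15 → R0 = 10.252
x·lx·mx: 0, 1.089, 5.096, 6.693, 8.64, 10.37, 0.9 → Σ = 32.788
T = 32.788 / 10.252 = 3.198205… → 3.198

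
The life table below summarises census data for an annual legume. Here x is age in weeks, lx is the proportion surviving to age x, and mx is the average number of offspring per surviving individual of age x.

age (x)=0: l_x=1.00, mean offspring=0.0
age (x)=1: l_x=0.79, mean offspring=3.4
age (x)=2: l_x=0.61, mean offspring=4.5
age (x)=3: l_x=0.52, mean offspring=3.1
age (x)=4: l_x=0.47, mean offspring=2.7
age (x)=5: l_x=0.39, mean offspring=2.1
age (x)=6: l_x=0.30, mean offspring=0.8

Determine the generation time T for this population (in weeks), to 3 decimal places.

2.521

lx·mx: 0, 2.686, 2.745, 1.612, 1.269, 0.819, 0.24 → R0 = 9.371
x·lx·mx: 0, 2.686, 5.49, 4.836, 5.076, 4.095, 1.44 → Σ = 23.623
T = 23.623 / 9.371 = 2.520862… → 2.521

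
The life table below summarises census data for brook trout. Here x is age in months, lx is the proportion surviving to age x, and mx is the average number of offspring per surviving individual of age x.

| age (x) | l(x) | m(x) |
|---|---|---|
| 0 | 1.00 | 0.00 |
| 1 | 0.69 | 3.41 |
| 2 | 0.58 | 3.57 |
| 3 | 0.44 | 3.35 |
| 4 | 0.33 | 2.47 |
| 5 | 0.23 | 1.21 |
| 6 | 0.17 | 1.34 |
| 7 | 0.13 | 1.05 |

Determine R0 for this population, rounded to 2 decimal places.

lx·mx by age: 0, 2.3529, 2.0706, 1.474, 0.8151, 0.2783, 0.2278, 0.1365
R0 = Σ lx·mx = 7.3552 → 7.36

7.36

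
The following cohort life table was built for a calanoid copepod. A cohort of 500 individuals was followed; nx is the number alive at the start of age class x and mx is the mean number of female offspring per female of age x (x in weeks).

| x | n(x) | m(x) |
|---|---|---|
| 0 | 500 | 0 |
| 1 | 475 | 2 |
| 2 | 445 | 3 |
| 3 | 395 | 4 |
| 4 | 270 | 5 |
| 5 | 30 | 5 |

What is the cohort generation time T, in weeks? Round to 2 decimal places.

lx = nx/n0 = nx/500: 1, 0.95, 0.89, 0.79, 0.54, 0.06
lx·mx: 0, 1.9, 2.67, 3.16, 2.7, 0.3 → R0 = 10.73
x·lx·mx: 0, 1.9, 5.34, 9.48, 10.8, 1.5 → Σ = 29.02
T = 29.02 / 10.73 = 2.704567… → 2.70

2.70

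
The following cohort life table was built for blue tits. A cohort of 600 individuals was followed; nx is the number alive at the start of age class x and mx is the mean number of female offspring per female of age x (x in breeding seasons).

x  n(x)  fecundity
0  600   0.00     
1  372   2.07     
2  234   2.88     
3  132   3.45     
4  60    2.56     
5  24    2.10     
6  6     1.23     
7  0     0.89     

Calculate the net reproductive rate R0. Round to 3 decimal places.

3.518

lx = nx/n0 = nx/600: 1, 0.62, 0.39, 0.22, 0.1, 0.04, 0.01, 0
lx·mx by age: 0, 1.2834, 1.1232, 0.759, 0.256, 0.084, 0.0123, 0
R0 = Σ lx·mx = 3.5179 → 3.518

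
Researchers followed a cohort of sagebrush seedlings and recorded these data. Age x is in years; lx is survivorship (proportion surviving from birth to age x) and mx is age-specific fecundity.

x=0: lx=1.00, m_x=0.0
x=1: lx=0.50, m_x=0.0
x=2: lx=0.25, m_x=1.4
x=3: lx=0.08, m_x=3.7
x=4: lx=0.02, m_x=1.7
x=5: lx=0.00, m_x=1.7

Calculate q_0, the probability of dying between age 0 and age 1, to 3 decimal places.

0.500

q_0 = (l_0 − l_1) / l_0 = (1 − 0.5) / 1
     = 0.5 / 1 = 0.5 → 0.500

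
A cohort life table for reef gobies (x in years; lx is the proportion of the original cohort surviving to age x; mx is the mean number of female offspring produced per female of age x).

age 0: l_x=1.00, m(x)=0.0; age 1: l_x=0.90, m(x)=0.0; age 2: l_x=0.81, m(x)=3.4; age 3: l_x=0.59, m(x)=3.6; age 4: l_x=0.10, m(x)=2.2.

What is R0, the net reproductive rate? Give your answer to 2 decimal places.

lx·mx by age: 0, 0, 2.754, 2.124, 0.22
R0 = Σ lx·mx = 5.098 → 5.10

5.10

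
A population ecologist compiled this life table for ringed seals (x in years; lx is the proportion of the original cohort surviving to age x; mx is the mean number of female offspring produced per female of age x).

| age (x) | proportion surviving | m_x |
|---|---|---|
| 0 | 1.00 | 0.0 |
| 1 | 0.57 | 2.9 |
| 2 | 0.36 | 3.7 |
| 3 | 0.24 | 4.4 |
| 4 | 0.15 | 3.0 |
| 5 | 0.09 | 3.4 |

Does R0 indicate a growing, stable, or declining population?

R0 = Σ lx·mx = 0 + 1.653 + 1.332 + 1.056 + 0.45 + 0.306 = 4.797
R0 > 1, so the population is growing.

growing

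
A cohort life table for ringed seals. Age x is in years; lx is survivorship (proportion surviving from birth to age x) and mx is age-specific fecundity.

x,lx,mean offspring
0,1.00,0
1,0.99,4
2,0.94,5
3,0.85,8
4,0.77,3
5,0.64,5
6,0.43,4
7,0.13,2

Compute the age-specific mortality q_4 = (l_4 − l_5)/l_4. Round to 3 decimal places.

q_4 = (l_4 − l_5) / l_4 = (0.77 − 0.64) / 0.77
     = 0.13 / 0.77 = 0.168831… → 0.169

0.169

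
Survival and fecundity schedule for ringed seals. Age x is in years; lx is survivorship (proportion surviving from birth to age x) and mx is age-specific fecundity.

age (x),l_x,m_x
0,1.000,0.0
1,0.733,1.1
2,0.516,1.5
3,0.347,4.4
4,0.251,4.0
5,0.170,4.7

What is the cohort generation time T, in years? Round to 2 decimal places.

lx·mx: 0, 0.8063, 0.774, 1.5268, 1.004, 0.799 → R0 = 4.9101
x·lx·mx: 0, 0.8063, 1.548, 4.5804, 4.016, 3.995 → Σ = 14.9457
T = 14.9457 / 4.9101 = 3.043869… → 3.04

3.04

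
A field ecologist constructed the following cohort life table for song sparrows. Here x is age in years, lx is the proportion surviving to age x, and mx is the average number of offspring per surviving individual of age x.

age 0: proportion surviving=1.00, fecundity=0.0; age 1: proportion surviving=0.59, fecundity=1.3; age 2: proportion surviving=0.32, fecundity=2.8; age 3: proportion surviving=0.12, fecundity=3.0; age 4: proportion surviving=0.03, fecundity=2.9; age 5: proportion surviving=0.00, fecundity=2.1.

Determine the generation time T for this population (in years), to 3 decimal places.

lx·mx: 0, 0.767, 0.896, 0.36, 0.087, 0 → R0 = 2.11
x·lx·mx: 0, 0.767, 1.792, 1.08, 0.348, 0 → Σ = 3.987
T = 3.987 / 2.11 = 1.889573… → 1.890

1.890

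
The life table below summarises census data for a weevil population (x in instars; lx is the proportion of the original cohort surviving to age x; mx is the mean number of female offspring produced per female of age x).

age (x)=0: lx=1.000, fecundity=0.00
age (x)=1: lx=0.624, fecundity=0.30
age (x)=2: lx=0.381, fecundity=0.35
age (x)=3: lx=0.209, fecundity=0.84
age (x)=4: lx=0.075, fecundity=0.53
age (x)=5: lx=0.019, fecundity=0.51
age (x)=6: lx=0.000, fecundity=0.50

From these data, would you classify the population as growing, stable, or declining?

R0 = Σ lx·mx = 0 + 0.1872 + 0.13335 + 0.17556 + 0.03975 + 0.00969 + 0 = 0.54555
R0 < 1, so the population is declining.

declining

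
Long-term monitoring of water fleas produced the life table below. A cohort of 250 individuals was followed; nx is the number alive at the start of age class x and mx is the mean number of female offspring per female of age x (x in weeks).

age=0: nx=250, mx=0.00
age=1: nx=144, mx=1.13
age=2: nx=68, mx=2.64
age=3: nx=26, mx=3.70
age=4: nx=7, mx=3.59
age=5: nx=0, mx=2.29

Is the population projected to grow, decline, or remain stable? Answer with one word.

growing

lx = nx/n0 = nx/250: 1, 0.576, 0.272, 0.104, 0.028, 0
R0 = Σ lx·mx = 0 + 0.65088 + 0.71808 + 0.3848 + 0.10052 + 0 = 1.85428
R0 > 1, so the population is growing.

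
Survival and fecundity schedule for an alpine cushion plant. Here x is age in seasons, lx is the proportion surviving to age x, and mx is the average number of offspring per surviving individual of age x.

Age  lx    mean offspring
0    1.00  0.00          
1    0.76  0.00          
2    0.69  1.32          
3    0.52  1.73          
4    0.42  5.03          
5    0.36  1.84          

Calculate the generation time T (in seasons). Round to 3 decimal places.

lx·mx: 0, 0, 0.9108, 0.8996, 2.1126, 0.6624 → R0 = 4.5854
x·lx·mx: 0, 0, 1.8216, 2.6988, 8.4504, 3.312 → Σ = 16.2828
T = 16.2828 / 4.5854 = 3.55101… → 3.551

3.551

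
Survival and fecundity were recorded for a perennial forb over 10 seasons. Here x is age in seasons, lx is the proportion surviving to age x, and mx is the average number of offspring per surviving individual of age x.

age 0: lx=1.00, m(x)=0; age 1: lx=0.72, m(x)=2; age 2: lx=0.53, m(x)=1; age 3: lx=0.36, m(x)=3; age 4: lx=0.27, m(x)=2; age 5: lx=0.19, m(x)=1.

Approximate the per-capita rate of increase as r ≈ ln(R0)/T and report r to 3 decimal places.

0.568

R0 = Σ lx·mx = 0 + 1.44 + 0.53 + 1.08 + 0.54 + 0.19 = 3.78
Σ x·lx·mx = 8.85; T = 8.85/3.78 = 2.34127…
r ≈ ln(R0)/T = ln(3.78)/2.34127… = 0.56795… → 0.568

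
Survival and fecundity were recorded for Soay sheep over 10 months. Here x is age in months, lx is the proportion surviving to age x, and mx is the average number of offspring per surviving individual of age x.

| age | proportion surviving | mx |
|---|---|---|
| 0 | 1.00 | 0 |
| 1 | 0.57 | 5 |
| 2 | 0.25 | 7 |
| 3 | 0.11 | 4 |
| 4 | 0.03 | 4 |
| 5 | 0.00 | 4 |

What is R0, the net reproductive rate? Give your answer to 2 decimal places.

5.16

lx·mx by age: 0, 2.85, 1.75, 0.44, 0.12, 0
R0 = Σ lx·mx = 5.16 → 5.16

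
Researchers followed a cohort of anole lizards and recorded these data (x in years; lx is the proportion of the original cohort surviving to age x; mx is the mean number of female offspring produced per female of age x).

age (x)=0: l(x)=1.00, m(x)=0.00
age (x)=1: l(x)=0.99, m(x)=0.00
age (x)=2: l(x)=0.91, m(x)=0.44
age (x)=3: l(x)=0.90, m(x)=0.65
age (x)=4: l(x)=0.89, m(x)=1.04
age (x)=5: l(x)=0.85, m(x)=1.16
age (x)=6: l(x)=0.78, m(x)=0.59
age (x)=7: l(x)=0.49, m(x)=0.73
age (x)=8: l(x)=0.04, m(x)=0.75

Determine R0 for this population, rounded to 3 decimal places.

3.745

lx·mx by age: 0, 0, 0.4004, 0.585, 0.9256, 0.986, 0.4602, 0.3577, 0.03
R0 = Σ lx·mx = 3.7449 → 3.745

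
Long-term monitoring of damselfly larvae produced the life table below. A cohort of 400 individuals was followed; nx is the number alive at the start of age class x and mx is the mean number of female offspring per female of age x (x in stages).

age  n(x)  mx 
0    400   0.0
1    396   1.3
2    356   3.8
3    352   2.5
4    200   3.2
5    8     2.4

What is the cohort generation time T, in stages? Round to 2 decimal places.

2.50

lx = nx/n0 = nx/400: 1, 0.99, 0.89, 0.88, 0.5, 0.02
lx·mx: 0, 1.287, 3.382, 2.2, 1.6, 0.048 → R0 = 8.517
x·lx·mx: 0, 1.287, 6.764, 6.6, 6.4, 0.24 → Σ = 21.291
T = 21.291 / 8.517 = 2.499824… → 2.50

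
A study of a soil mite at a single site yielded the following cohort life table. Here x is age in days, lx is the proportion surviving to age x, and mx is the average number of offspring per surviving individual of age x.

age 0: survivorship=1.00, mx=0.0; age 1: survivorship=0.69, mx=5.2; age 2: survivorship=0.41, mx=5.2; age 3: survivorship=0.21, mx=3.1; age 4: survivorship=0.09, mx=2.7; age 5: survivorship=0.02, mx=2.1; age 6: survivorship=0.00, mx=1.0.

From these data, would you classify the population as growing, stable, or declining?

growing

R0 = Σ lx·mx = 0 + 3.588 + 2.132 + 0.651 + 0.243 + 0.042 + 0 = 6.656
R0 > 1, so the population is growing.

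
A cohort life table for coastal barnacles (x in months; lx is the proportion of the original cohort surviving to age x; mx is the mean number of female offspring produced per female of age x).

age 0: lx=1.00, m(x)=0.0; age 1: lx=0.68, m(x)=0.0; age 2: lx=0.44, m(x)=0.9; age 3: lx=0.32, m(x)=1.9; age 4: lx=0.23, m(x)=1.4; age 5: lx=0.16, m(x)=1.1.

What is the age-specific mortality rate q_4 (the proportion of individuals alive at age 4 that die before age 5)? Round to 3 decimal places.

q_4 = (l_4 − l_5) / l_4 = (0.23 − 0.16) / 0.23
     = 0.07 / 0.23 = 0.304348… → 0.304

0.304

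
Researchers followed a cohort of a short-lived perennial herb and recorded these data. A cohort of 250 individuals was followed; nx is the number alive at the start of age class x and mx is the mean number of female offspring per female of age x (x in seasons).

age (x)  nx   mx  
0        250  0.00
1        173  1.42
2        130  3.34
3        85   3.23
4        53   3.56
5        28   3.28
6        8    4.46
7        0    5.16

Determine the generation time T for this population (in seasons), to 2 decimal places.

2.65

lx = nx/n0 = nx/250: 1, 0.692, 0.52, 0.34, 0.212, 0.112, 0.032, 0
lx·mx: 0, 0.98264, 1.7368, 1.0982, 0.75472, 0.36736, 0.14272, 0 → R0 = 5.08244
x·lx·mx: 0, 0.98264, 3.4736, 3.2946, 3.01888, 1.8368, 0.85632, 0 → Σ = 13.46284
T = 13.46284 / 5.08244 = 2.648893… → 2.65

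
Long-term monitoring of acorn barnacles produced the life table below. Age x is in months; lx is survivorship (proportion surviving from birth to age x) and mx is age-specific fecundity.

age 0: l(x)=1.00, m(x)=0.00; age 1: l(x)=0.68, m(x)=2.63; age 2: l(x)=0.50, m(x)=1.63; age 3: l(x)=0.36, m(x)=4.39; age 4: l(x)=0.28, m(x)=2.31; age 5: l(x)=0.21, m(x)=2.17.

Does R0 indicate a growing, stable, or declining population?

R0 = Σ lx·mx = 0 + 1.7884 + 0.815 + 1.5804 + 0.6468 + 0.4557 = 5.2863
R0 > 1, so the population is growing.

growing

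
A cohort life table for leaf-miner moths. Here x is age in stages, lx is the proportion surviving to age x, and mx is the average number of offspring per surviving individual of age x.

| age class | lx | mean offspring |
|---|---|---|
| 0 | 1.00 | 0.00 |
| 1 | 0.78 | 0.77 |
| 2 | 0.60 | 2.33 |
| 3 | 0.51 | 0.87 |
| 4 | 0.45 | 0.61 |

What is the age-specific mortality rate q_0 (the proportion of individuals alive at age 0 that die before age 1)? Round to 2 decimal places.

0.22

q_0 = (l_0 − l_1) / l_0 = (1 − 0.78) / 1
     = 0.22 / 1 = 0.22 → 0.22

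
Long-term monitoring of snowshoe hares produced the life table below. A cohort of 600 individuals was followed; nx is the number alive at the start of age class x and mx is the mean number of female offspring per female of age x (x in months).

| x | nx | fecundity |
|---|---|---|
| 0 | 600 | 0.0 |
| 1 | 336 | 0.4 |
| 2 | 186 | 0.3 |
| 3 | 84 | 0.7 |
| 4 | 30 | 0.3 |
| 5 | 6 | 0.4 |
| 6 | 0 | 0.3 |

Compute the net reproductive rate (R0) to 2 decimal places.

0.43

lx = nx/n0 = nx/600: 1, 0.56, 0.31, 0.14, 0.05, 0.01, 0
lx·mx by age: 0, 0.224, 0.093, 0.098, 0.015, 0.004, 0
R0 = Σ lx·mx = 0.434 → 0.43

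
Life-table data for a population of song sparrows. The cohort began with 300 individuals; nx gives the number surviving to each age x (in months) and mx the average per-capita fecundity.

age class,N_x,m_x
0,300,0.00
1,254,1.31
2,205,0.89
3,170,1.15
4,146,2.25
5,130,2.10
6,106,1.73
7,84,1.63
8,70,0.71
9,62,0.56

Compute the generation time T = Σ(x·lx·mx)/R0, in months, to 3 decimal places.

3.921

lx = nx/n0 = nx/300: 1, 0.84667…, 0.68333…, 0.56667…, 0.48667…, 0.43333…, 0.35333…, 0.28, 0.23333…, 0.20667…
lx·mx: 0, 1.109133…, 0.608167…, 0.651667…, 1.095…, 0.91…, 0.611267…, 0.4564, 0.165667…, 0.115733… → R0 = 5.723033…
x·lx·mx: 0, 1.109133…, 1.216333…, 1.955…, 4.38…, 4.55…, 3.6676…, 3.1948, 1.325333…, 1.0416… → Σ = 22.4398…
T = 22.4398… / 5.723033… = 3.920963… → 3.921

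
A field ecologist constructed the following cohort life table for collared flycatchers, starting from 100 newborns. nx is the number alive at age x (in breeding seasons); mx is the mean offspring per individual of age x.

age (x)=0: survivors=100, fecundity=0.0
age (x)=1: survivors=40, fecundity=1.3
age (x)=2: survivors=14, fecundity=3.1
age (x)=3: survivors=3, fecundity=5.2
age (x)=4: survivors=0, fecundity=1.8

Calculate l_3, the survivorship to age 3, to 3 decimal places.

0.030

l_3 = n_3/n_0 = 3/100 = 0.03 → 0.030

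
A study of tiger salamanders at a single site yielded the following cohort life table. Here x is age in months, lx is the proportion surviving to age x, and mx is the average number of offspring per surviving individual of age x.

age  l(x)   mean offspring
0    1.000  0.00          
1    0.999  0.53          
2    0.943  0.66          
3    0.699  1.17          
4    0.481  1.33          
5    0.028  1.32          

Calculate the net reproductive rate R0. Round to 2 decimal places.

lx·mx by age: 0, 0.52947, 0.62238, 0.81783, 0.63973, 0.03696
R0 = Σ lx·mx = 2.64637 → 2.65

2.65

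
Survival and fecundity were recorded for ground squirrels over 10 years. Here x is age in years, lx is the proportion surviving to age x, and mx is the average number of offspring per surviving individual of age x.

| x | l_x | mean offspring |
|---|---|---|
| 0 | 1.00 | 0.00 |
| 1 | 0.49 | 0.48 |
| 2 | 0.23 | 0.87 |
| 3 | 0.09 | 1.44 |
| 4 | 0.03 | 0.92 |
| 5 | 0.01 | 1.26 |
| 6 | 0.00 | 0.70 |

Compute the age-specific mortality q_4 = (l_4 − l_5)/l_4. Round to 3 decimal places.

0.667

q_4 = (l_4 − l_5) / l_4 = (0.03 − 0.01) / 0.03
     = 0.02 / 0.03 = 0.666667… → 0.667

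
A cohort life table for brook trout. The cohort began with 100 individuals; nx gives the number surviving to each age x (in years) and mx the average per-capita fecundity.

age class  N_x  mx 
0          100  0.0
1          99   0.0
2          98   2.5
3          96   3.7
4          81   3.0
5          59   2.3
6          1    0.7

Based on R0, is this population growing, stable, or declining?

lx = nx/n0 = nx/100: 1, 0.99, 0.98, 0.96, 0.81, 0.59, 0.01
R0 = Σ lx·mx = 0 + 0 + 2.45 + 3.552 + 2.43 + 1.357 + 0.007 = 9.796
R0 > 1, so the population is growing.

growing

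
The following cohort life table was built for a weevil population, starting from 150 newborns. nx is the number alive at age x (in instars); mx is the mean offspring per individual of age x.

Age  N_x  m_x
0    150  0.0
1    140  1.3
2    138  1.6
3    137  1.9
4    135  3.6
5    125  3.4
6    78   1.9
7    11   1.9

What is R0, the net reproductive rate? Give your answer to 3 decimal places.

11.621

lx = nx/n0 = nx/150: 1, 0.93333…, 0.92, 0.91333…, 0.9, 0.83333…, 0.52, 0.07333…
lx·mx by age: 0, 1.213333…, 1.472, 1.735333…, 3.24, 2.833333…, 0.988, 0.139333…
R0 = Σ lx·mx = 11.621333… → 11.621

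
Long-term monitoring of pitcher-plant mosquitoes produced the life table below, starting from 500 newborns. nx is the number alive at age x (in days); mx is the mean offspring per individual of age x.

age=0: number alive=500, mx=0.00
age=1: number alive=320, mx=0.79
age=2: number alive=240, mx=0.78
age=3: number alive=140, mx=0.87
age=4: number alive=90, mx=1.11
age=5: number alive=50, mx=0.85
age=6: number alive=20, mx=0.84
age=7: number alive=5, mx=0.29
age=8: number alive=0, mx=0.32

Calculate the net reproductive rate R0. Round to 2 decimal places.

lx = nx/n0 = nx/500: 1, 0.64, 0.48, 0.28, 0.18, 0.1, 0.04, 0.01, 0
lx·mx by age: 0, 0.5056, 0.3744, 0.2436, 0.1998, 0.085, 0.0336, 0.0029, 0
R0 = Σ lx·mx = 1.4449 → 1.44

1.44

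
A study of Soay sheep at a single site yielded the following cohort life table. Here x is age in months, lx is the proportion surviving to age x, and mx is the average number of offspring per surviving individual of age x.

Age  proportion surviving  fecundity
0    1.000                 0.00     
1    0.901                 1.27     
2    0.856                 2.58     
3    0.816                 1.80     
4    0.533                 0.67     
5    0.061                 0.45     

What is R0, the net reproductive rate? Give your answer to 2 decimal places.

5.21

lx·mx by age: 0, 1.14427, 2.20848, 1.4688, 0.35711, 0.02745
R0 = Σ lx·mx = 5.20611 → 5.21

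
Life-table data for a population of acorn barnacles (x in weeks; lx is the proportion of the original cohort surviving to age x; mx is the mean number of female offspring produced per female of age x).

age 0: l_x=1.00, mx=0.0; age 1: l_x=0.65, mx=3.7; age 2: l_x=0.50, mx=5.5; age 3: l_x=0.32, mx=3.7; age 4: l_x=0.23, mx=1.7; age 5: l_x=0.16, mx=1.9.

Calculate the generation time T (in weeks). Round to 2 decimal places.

lx·mx: 0, 2.405, 2.75, 1.184, 0.391, 0.304 → R0 = 7.034
x·lx·mx: 0, 2.405, 5.5, 3.552, 1.564, 1.52 → Σ = 14.541
T = 14.541 / 7.034 = 2.067245… → 2.07

2.07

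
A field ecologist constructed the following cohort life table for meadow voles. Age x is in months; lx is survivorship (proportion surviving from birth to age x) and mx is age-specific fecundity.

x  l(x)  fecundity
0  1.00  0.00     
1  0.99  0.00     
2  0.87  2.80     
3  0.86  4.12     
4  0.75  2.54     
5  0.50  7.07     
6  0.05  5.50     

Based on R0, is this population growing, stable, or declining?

R0 = Σ lx·mx = 0 + 0 + 2.436 + 3.5432 + 1.905 + 3.535 + 0.275 = 11.6942
R0 > 1, so the population is growing.

growing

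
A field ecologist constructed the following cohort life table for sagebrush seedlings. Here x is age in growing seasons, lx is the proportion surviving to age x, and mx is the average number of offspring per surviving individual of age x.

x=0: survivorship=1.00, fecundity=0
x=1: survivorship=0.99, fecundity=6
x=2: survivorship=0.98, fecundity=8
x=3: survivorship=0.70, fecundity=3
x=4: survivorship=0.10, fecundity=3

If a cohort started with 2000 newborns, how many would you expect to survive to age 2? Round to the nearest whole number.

1960

Expected survivors = N0 · l_2 = 2000 × 0.98 = 1960 → 1960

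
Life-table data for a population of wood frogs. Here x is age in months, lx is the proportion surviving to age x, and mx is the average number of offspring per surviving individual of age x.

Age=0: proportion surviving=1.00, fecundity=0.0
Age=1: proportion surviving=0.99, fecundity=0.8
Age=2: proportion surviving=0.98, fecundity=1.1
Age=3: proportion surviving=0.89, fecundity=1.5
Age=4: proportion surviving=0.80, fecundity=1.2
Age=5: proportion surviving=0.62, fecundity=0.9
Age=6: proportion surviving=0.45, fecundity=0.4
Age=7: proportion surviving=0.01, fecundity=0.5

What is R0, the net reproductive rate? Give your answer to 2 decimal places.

4.91

lx·mx by age: 0, 0.792, 1.078, 1.335, 0.96, 0.558, 0.18, 0.005
R0 = Σ lx·mx = 4.908 → 4.91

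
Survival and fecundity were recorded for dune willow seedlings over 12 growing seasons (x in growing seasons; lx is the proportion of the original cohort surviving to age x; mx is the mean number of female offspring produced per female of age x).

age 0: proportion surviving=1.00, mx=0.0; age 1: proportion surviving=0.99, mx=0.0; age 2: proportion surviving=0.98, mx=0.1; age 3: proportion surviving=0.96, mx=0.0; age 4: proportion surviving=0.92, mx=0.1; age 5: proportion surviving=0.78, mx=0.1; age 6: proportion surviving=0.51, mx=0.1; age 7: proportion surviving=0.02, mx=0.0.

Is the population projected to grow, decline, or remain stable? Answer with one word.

R0 = Σ lx·mx = 0 + 0 + 0.098 + 0 + 0.092 + 0.078 + 0.051 + 0 = 0.319
R0 < 1, so the population is declining.

declining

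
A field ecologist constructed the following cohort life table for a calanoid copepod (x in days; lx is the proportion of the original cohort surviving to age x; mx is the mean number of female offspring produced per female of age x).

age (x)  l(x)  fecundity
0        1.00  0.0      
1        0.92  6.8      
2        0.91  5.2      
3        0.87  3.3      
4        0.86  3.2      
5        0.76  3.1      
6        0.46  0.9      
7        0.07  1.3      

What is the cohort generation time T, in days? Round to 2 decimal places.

2.58

lx·mx: 0, 6.256, 4.732, 2.871, 2.752, 2.356, 0.414, 0.091 → R0 = 19.472
x·lx·mx: 0, 6.256, 9.464, 8.613, 11.008, 11.78, 2.484, 0.637 → Σ = 50.242
T = 50.242 / 19.472 = 2.580218… → 2.58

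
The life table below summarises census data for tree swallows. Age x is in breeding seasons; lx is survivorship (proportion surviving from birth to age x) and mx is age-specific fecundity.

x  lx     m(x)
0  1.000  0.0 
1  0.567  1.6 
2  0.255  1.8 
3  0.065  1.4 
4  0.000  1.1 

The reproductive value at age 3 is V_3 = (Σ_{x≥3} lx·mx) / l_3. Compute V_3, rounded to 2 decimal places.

1.40

lx·mx for x ≥ 3: 0.091, 0 → sum = 0.091
V_3 = 0.091 / l_3 = 0.091 / 0.065 = 1.4 → 1.40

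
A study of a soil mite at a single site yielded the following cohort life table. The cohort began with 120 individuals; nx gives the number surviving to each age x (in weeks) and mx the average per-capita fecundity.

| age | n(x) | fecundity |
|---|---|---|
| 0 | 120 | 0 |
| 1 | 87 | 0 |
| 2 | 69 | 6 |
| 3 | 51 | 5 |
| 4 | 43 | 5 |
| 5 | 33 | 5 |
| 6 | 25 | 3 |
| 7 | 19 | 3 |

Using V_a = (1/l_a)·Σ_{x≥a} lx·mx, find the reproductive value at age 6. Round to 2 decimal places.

lx = nx/n0 = nx/120: 1, 0.725, 0.575, 0.425, 0.35833…, 0.275, 0.20833…, 0.15833…
lx·mx for x ≥ 6: 0.625…, 0.475… → sum = 1.1…
V_6 = 1.1… / l_6 = 1.1… / 0.208333… = 5.28… → 5.28

5.28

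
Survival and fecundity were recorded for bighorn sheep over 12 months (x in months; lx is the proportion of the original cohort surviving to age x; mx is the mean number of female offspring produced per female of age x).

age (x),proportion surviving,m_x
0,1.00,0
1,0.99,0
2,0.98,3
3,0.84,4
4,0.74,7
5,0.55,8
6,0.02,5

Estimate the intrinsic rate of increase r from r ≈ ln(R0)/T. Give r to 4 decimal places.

0.7471

R0 = Σ lx·mx = 0 + 0 + 2.94 + 3.36 + 5.18 + 4.4 + 0.1 = 15.98
Σ x·lx·mx = 59.28; T = 59.28/15.98 = 3.70964…
r ≈ ln(R0)/T = ln(15.98)/3.70964… = 0.747064… → 0.7471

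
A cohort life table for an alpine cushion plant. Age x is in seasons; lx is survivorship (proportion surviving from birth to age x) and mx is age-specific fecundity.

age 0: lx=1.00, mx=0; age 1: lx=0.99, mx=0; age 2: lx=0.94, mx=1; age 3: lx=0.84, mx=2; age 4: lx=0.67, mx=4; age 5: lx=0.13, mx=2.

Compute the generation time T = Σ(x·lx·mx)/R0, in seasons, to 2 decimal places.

3.41

lx·mx: 0, 0, 0.94, 1.68, 2.68, 0.26 → R0 = 5.56
x·lx·mx: 0, 0, 1.88, 5.04, 10.72, 1.3 → Σ = 18.94
T = 18.94 / 5.56 = 3.406475… → 3.41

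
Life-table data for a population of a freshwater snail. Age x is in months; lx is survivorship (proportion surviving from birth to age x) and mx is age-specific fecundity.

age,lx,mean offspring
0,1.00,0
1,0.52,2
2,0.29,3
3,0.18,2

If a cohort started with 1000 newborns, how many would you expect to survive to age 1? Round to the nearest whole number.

520

Expected survivors = N0 · l_1 = 1000 × 0.52 = 520 → 520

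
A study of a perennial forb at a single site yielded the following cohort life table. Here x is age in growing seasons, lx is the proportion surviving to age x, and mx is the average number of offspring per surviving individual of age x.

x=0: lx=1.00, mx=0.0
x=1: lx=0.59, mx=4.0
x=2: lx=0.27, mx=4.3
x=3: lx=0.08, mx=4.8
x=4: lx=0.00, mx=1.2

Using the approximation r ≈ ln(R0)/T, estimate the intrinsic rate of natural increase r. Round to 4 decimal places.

0.9118

R0 = Σ lx·mx = 0 + 2.36 + 1.161 + 0.384 + 0 = 3.905
Σ x·lx·mx = 5.834; T = 5.834/3.905 = 1.49398…
r ≈ ln(R0)/T = ln(3.905)/1.49398… = 0.91183… → 0.9118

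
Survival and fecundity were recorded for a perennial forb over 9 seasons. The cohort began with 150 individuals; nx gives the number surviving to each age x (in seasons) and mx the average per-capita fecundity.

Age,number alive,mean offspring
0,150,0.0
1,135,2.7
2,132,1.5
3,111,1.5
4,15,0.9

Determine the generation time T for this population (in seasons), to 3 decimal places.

lx = nx/n0 = nx/150: 1, 0.9, 0.88, 0.74, 0.1
lx·mx: 0, 2.43, 1.32, 1.11, 0.09 → R0 = 4.95
x·lx·mx: 0, 2.43, 2.64, 3.33, 0.36 → Σ = 8.76
T = 8.76 / 4.95 = 1.769697… → 1.770

1.770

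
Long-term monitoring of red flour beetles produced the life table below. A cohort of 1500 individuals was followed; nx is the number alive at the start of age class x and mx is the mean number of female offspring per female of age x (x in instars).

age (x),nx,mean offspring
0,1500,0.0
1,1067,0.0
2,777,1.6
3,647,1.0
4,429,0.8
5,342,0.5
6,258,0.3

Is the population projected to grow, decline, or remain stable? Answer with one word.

growing

lx = nx/n0 = nx/1500: 1, 0.71133…, 0.518, 0.43133…, 0.286, 0.228, 0.172
R0 = Σ lx·mx = 0 + 0 + 0.8288 + 0.431333… + 0.2288 + 0.114 + 0.0516 = 1.654533…
R0 > 1, so the population is growing.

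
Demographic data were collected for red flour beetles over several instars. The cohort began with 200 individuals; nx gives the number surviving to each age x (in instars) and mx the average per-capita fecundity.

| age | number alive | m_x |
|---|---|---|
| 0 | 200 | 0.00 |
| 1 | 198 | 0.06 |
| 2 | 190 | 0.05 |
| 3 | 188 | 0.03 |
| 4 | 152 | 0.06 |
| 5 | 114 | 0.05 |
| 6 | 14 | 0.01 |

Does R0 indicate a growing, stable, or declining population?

lx = nx/n0 = nx/200: 1, 0.99, 0.95, 0.94, 0.76, 0.57, 0.07
R0 = Σ lx·mx = 0 + 0.0594 + 0.0475 + 0.0282 + 0.0456 + 0.0285 + 0.0007 = 0.2099
R0 < 1, so the population is declining.

declining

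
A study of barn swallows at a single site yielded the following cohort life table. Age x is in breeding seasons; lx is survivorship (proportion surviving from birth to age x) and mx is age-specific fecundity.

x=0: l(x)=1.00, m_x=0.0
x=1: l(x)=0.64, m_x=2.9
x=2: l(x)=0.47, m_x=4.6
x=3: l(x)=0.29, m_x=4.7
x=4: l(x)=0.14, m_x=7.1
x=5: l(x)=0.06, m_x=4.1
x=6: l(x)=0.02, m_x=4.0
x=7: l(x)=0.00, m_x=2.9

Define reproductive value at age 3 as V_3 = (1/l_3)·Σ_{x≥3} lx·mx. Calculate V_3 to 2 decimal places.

lx·mx for x ≥ 3: 1.363, 0.994, 0.246, 0.08, 0 → sum = 2.683
V_3 = 2.683 / l_3 = 2.683 / 0.29 = 9.251724… → 9.25

9.25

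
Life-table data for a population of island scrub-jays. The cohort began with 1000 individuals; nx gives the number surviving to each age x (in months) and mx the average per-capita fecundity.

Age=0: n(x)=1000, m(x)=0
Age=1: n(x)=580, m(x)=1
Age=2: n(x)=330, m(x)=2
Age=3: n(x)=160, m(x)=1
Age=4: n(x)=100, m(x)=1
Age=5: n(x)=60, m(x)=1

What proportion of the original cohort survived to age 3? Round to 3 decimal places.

l_3 = n_3/n_0 = 160/1000 = 0.16 → 0.160

0.160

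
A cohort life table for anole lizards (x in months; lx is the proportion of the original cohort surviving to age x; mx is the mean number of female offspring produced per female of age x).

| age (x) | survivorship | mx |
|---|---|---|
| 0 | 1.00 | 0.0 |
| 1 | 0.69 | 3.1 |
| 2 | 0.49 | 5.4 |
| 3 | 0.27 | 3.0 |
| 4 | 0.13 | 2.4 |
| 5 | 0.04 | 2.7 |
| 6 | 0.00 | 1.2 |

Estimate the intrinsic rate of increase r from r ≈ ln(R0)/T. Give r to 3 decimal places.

0.926

R0 = Σ lx·mx = 0 + 2.139 + 2.646 + 0.81 + 0.312 + 0.108 + 0 = 6.015
Σ x·lx·mx = 11.649; T = 11.649/6.015 = 1.93666…
r ≈ ln(R0)/T = ln(6.015)/1.93666… = 0.92647… → 0.926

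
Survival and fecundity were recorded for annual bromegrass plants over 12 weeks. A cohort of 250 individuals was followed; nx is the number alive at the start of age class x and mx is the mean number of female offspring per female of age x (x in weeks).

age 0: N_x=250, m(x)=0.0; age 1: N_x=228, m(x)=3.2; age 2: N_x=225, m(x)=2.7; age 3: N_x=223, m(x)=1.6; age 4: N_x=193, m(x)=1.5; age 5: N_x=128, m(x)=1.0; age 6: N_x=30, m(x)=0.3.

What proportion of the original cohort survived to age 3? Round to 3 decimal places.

0.892

l_3 = n_3/n_0 = 223/250 = 0.892 → 0.892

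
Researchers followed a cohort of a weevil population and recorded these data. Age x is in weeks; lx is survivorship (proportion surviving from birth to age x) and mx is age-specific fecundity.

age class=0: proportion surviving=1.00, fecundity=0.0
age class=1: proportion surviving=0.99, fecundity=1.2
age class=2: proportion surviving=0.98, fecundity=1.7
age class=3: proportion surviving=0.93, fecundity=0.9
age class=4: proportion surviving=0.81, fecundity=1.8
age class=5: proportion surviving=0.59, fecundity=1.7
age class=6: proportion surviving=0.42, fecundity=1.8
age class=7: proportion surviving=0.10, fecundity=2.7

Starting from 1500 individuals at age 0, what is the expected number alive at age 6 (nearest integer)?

630

Expected survivors = N0 · l_6 = 1500 × 0.42 = 630 → 630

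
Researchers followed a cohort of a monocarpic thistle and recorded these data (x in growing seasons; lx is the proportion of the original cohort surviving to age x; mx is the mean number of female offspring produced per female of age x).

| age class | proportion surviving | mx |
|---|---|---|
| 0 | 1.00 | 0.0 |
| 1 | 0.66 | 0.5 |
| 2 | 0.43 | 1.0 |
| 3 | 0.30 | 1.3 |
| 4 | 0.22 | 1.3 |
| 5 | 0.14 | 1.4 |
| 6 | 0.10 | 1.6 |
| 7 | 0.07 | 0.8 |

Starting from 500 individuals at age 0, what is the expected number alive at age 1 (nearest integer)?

Expected survivors = N0 · l_1 = 500 × 0.66 = 330 → 330

330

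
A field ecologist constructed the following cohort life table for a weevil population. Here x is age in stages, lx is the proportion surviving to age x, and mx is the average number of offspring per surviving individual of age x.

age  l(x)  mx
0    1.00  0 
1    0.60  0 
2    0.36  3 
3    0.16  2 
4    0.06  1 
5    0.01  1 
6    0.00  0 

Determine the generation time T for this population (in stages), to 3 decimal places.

2.320

lx·mx: 0, 0, 1.08, 0.32, 0.06, 0.01, 0 → R0 = 1.47
x·lx·mx: 0, 0, 2.16, 0.96, 0.24, 0.05, 0 → Σ = 3.41
T = 3.41 / 1.47 = 2.319728… → 2.320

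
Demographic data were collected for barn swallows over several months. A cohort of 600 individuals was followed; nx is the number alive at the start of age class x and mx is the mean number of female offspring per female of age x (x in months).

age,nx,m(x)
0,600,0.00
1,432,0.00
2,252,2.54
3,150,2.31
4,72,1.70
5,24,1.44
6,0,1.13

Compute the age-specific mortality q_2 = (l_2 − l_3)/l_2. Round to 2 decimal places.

lx = nx/n0 = nx/600: 1, 0.72, 0.42, 0.25, 0.12, 0.04, 0
q_2 = (l_2 − l_3) / l_2 = (0.42 − 0.25) / 0.42
     = 0.17 / 0.42 = 0.404762… → 0.40

0.40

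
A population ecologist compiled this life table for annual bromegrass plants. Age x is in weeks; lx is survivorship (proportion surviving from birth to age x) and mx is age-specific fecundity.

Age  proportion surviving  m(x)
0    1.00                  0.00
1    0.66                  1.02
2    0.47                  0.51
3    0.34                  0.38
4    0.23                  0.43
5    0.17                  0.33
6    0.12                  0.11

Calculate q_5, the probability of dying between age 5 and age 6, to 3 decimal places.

0.294

q_5 = (l_5 − l_6) / l_5 = (0.17 − 0.12) / 0.17
     = 0.05 / 0.17 = 0.294118… → 0.294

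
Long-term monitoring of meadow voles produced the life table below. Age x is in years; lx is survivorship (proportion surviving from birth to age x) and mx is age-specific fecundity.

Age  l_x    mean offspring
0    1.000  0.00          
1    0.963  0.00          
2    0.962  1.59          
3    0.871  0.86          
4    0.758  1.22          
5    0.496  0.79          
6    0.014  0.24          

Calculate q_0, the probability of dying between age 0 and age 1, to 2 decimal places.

q_0 = (l_0 − l_1) / l_0 = (1 − 0.963) / 1
     = 0.037 / 1 = 0.037 → 0.04

0.04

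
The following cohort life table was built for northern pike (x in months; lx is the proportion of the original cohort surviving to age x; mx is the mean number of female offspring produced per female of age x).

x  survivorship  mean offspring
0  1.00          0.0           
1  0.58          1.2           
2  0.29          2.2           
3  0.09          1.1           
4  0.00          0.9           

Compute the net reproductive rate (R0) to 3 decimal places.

1.433

lx·mx by age: 0, 0.696, 0.638, 0.099, 0
R0 = Σ lx·mx = 1.433 → 1.433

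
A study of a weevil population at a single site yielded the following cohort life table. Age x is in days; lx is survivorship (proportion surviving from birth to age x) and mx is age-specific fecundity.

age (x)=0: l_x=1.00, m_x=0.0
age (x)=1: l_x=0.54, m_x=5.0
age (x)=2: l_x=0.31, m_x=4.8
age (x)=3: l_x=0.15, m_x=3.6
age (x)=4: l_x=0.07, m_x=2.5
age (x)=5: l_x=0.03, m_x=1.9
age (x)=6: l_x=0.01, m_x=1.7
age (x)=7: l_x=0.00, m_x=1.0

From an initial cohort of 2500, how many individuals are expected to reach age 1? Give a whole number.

1350

Expected survivors = N0 · l_1 = 2500 × 0.54 = 1350 → 1350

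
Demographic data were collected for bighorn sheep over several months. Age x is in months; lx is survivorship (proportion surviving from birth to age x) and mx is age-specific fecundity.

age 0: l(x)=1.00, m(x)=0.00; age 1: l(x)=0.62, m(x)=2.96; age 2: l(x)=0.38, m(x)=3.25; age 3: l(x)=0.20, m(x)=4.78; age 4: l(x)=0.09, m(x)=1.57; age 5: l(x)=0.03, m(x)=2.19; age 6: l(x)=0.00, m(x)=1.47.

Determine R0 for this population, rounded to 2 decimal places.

4.23

lx·mx by age: 0, 1.8352, 1.235, 0.956, 0.1413, 0.0657, 0
R0 = Σ lx·mx = 4.2332 → 4.23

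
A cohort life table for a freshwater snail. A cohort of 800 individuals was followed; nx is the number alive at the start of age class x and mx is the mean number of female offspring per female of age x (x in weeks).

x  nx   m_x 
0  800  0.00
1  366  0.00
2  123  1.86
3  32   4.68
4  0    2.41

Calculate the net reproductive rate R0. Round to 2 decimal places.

lx = nx/n0 = nx/800: 1, 0.4575, 0.15375, 0.04, 0
lx·mx by age: 0, 0, 0.285975…, 0.1872, 0
R0 = Σ lx·mx = 0.473175… → 0.47

0.47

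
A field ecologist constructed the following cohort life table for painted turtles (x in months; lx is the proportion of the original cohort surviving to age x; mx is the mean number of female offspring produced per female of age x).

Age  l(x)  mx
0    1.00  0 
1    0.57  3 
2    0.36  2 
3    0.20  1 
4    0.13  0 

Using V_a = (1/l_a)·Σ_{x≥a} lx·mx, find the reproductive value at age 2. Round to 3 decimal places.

2.556

lx·mx for x ≥ 2: 0.72, 0.2, 0 → sum = 0.92
V_2 = 0.92 / l_2 = 0.92 / 0.36 = 2.555556… → 2.556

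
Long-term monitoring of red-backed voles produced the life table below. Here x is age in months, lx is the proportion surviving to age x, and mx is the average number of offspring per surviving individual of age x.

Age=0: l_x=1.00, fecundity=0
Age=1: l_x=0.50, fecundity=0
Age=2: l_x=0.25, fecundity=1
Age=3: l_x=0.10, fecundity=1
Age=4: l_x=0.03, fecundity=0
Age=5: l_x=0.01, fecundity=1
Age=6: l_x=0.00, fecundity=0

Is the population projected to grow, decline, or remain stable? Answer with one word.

declining

R0 = Σ lx·mx = 0 + 0 + 0.25 + 0.1 + 0 + 0.01 + 0 = 0.36
R0 < 1, so the population is declining.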